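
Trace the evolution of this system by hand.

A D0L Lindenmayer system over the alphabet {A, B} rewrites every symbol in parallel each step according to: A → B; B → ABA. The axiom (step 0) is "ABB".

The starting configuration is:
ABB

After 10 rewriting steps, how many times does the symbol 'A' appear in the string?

1706

step 0: ABB
step 1: BABAABA
step 2: ABABABABBABAB
step 3: BABABABABABABABAABABABABABA
step 4: ABABABABABABABABABABABABABABABABBABABABABABABABABABAB
step 5: BABABABABABABABABABABABABABABABABABABABABABABABABABABABABABABABAABABABABABABABABABABABABABABABABABABABABABA
step 6: ABABABABABABABABABABABABABABABABABABABABABABABABABABABABAB…ABABABABABABABABABABABABABABABABABABABABABABABABABABABABAB  (len 213)
step 7: BABABABABABABABABABABABABABABABABABABABABABABABABABABABABA…BABABABABABABABABABABABABABABABABABABABABABABABABABABABABA  (len 427)
step 8: ABABABABABABABABABABABABABABABABABABABABABABABABABABABABAB…ABABABABABABABABABABABABABABABABABABABABABABABABABABABABAB  (len 853)
step 9: BABABABABABABABABABABABABABABABABABABABABABABABABABABABABA…BABABABABABABABABABABABABABABABABABABABABABABABABABABABABA  (len 1707)
step 10: ABABABABABABABABABABABABABABABABABABABABABABABABABABABABAB…ABABABABABABABABABABABABABABABABABABABABABABABABABABABABAB  (len 3413)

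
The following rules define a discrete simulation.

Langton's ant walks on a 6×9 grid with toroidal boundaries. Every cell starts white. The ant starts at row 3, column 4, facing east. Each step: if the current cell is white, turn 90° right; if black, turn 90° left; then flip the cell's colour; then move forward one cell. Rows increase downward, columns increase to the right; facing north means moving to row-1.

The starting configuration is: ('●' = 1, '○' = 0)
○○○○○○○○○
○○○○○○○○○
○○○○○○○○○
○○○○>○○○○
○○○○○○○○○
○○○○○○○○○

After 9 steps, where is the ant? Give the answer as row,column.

gen 0: ○○○○○○○○○
○○○○○○○○○
○○○○○○○○○
○○○○>○○○○
○○○○○○○○○
○○○○○○○○○
gen 1: ○○○○○○○○○
○○○○○○○○○
○○○○○○○○○
○○○○●○○○○
○○○○v○○○○
○○○○○○○○○
gen 2: ○○○○○○○○○
○○○○○○○○○
○○○○○○○○○
○○○○●○○○○
○○○<●○○○○
○○○○○○○○○
gen 3: ○○○○○○○○○
○○○○○○○○○
○○○○○○○○○
○○○^●○○○○
○○○●●○○○○
○○○○○○○○○
gen 4: ○○○○○○○○○
○○○○○○○○○
○○○○○○○○○
○○○●>○○○○
○○○●●○○○○
○○○○○○○○○
gen 5: ○○○○○○○○○
○○○○○○○○○
○○○○^○○○○
○○○●○○○○○
○○○●●○○○○
○○○○○○○○○
gen 6: ○○○○○○○○○
○○○○○○○○○
○○○○●>○○○
○○○●○○○○○
○○○●●○○○○
○○○○○○○○○
gen 7: ○○○○○○○○○
○○○○○○○○○
○○○○●●○○○
○○○●○v○○○
○○○●●○○○○
○○○○○○○○○
gen 8: ○○○○○○○○○
○○○○○○○○○
○○○○●●○○○
○○○●<●○○○
○○○●●○○○○
○○○○○○○○○
gen 9: ○○○○○○○○○
○○○○○○○○○
○○○○^●○○○
○○○●●●○○○
○○○●●○○○○
○○○○○○○○○

2,4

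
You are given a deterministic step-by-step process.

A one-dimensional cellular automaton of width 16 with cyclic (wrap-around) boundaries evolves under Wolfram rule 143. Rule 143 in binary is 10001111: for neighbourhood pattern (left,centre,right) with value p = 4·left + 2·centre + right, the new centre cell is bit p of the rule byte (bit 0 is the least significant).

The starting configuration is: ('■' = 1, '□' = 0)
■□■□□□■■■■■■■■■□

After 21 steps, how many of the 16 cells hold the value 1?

0) ■□■□□□■■■■■■■■■□
1) ■□■□■■■■■■■■■■□□
2) ■□■□■■■■■■■■■□□■
3) □□■□■■■■■■■■□□■■
4) □■■□■■■■■■■□□■■□
5) ■■□□■■■■■■□□■■□□
6) ■□□■■■■■■□□■■□□■
7) □□■■■■■■□□■■□□■■
8) □■■■■■■□□■■□□■■□
9) ■■■■■■□□■■□□■■□□
10) ■■■■■□□■■□□■■□□■
11) ■■■■□□■■□□■■□□■■
12) ■■■□□■■□□■■□□■■■
13) ■■□□■■□□■■□□■■■■
14) ■□□■■□□■■□□■■■■■
15) □□■■□□■■□□■■■■■■
16) □■■□□■■□□■■■■■■□
17) ■■□□■■□□■■■■■■□□
18) ■□□■■□□■■■■■■□□■
19) □□■■□□■■■■■■□□■■
20) □■■□□■■■■■■□□■■□
21) ■■□□■■■■■■□□■■□□

10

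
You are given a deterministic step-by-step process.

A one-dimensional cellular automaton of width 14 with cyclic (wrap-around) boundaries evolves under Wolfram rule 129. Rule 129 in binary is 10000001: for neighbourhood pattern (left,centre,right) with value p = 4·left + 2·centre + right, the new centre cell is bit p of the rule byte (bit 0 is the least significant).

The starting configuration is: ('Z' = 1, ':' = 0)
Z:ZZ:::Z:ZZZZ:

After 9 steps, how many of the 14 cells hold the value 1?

14

k=0  Z:ZZ:::Z:ZZZZ:
k=1  :::::Z::::ZZ::
k=2  ZZZZ:::ZZ::::Z
k=3  ZZZ::Z::::ZZ::
k=4  :Z:::::ZZ:::::
k=5  :::ZZZ::::ZZZZ
k=6  :Z::Z::ZZ::ZZ:
k=7  ::::::::::::::
k=8  ZZZZZZZZZZZZZZ
k=9  ZZZZZZZZZZZZZZ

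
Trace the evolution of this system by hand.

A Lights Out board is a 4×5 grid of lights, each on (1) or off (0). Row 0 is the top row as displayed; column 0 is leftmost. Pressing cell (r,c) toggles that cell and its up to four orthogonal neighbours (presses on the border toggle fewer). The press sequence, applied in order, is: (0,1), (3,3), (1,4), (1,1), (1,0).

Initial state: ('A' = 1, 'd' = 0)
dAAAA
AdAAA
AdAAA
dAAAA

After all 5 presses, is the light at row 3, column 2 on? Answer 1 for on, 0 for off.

0

t=0: dAAAA
AdAAA
AdAAA
dAAAA
t=1: AddAA
AAAAA
AdAAA
dAAAA
t=2: AddAA
AAAAA
AdAdA
dAddd
t=3: AddAd
AAAdd
AdAdd
dAddd
t=4: AAdAd
ddddd
AAAdd
dAddd
t=5: dAdAd
AAddd
dAAdd
dAddd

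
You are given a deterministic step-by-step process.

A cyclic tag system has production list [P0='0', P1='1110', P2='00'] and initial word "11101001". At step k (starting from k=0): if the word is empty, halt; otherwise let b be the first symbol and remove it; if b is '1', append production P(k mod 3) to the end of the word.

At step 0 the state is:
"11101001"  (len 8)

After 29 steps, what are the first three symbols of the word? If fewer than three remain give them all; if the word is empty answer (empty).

001

[0] "11101001"  (len 8)
[1] "11010010"  (len 8)
[2] "10100101110"  (len 11)
[3] "010010111000"  (len 12)
[4] "10010111000"  (len 11)
[5] "00101110001110"  (len 14)
[6] "0101110001110"  (len 13)
[7] "101110001110"  (len 12)
[8] "011100011101110"  (len 15)
[9] "11100011101110"  (len 14)
[10] "11000111011100"  (len 14)
[11] "10001110111001110"  (len 17)
[12] "000111011100111000"  (len 18)
[13] "00111011100111000"  (len 17)
[14] "0111011100111000"  (len 16)
[15] "111011100111000"  (len 15)
[16] "110111001110000"  (len 15)
[17] "101110011100001110"  (len 18)
[18] "0111001110000111000"  (len 19)
[19] "111001110000111000"  (len 18)
[20] "110011100001110001110"  (len 21)
[21] "1001110000111000111000"  (len 22)
[22] "0011100001110001110000"  (len 22)
[23] "011100001110001110000"  (len 21)
[24] "11100001110001110000"  (len 20)
[25] "11000011100011100000"  (len 20)
[26] "10000111000111000001110"  (len 23)
[27] "000011100011100000111000"  (len 24)
[28] "00011100011100000111000"  (len 23)
[29] "0011100011100000111000"  (len 22)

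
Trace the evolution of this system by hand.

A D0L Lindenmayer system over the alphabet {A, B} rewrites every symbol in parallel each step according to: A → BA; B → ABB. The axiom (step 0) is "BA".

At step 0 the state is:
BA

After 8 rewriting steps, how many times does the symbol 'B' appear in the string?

2584

[0] BA
[1] ABBBA
[2] BAABBABBABBBA
[3] ABBBABAABBABBBAABBABBBAABBABBABBBA
[4] BAABBABBABBBAABBBABAABBABBBAABBABBABBBABAABBABBBAABBABBABBBABAABBABBBAABBABBBAABBABBABBBA
[5] ABBBABAABBABBBAABBABBBAABBABBABBBABAABBABBABBBAABBBABAABBA…ABBABBBABAABBABBBAABBABBABBBABAABBABBBAABBABBBAABBABBABBBA  (len 233)
[6] BAABBABBABBBAABBBABAABBABBBAABBABBABBBABAABBABBBAABBABBABB…ABBABBBABAABBABBBAABBABBABBBABAABBABBBAABBABBBAABBABBABBBA  (len 610)
[7] ABBBABAABBABBBAABBABBBAABBABBABBBABAABBABBABBBAABBBABAABBA…ABBABBBABAABBABBBAABBABBABBBABAABBABBBAABBABBBAABBABBABBBA  (len 1597)
[8] BAABBABBABBBAABBBABAABBABBBAABBABBABBBABAABBABBBAABBABBABB…ABBABBBABAABBABBBAABBABBABBBABAABBABBBAABBABBBAABBABBABBBA  (len 4181)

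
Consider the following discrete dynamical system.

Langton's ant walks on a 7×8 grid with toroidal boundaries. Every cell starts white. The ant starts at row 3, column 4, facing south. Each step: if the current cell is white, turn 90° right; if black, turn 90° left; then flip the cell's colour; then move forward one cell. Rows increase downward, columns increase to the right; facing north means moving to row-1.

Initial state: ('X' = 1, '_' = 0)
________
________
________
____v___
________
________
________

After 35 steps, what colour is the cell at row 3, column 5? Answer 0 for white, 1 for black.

k=0  ________
________
________
____v___
________
________
________
k=1  ________
________
________
___<X___
________
________
________
k=2  ________
________
___^____
___XX___
________
________
________
k=3  ________
________
___X>___
___XX___
________
________
________
k=4  ________
________
___XX___
___Xv___
________
________
________
k=5  ________
________
___XX___
___X_>__
________
________
________
k=6  ________
________
___XX___
___X_X__
_____v__
________
________
k=7  ________
________
___XX___
___X_X__
____<X__
________
________
k=8  ________
________
___XX___
___X^X__
____XX__
________
________
k=9  ________
________
___XX___
___XX>__
____XX__
________
________
k=10  ________
________
___XX^__
___XX___
____XX__
________
________
k=11  ________
________
___XXX>_
___XX___
____XX__
________
________
k=12  ________
________
___XXXX_
___XX_v_
____XX__
________
________
k=13  ________
________
___XXXX_
___XX<X_
____XX__
________
________
k=14  ________
________
___XX^X_
___XXXX_
____XX__
________
________
k=15  ________
________
___X<_X_
___XXXX_
____XX__
________
________
k=16  ________
________
___X__X_
___XvXX_
____XX__
________
________
k=17  ________
________
___X__X_
___X_>X_
____XX__
________
________
k=18  ________
________
___X_^X_
___X__X_
____XX__
________
________
k=19  ________
________
___X_X>_
___X__X_
____XX__
________
________
k=20  ________
______^_
___X_X__
___X__X_
____XX__
________
________
k=21  ________
______X>
___X_X__
___X__X_
____XX__
________
________
k=22  ________
______XX
___X_X_v
___X__X_
____XX__
________
________
k=23  ________
______XX
___X_X<X
___X__X_
____XX__
________
________
k=24  ________
______^X
___X_XXX
___X__X_
____XX__
________
________
k=25  ________
_____<_X
___X_XXX
___X__X_
____XX__
________
________
k=26  _____^__
_____X_X
___X_XXX
___X__X_
____XX__
________
________
k=27  _____X>_
_____X_X
___X_XXX
___X__X_
____XX__
________
________
k=28  _____XX_
_____XvX
___X_XXX
___X__X_
____XX__
________
________
k=29  _____XX_
_____<XX
___X_XXX
___X__X_
____XX__
________
________
k=30  _____XX_
______XX
___X_vXX
___X__X_
____XX__
________
________
k=31  _____XX_
______XX
___X__>X
___X__X_
____XX__
________
________
k=32  _____XX_
______^X
___X___X
___X__X_
____XX__
________
________
k=33  _____XX_
_____<_X
___X___X
___X__X_
____XX__
________
________
k=34  _____^X_
_____X_X
___X___X
___X__X_
____XX__
________
________
k=35  ____<_X_
_____X_X
___X___X
___X__X_
____XX__
________
________

0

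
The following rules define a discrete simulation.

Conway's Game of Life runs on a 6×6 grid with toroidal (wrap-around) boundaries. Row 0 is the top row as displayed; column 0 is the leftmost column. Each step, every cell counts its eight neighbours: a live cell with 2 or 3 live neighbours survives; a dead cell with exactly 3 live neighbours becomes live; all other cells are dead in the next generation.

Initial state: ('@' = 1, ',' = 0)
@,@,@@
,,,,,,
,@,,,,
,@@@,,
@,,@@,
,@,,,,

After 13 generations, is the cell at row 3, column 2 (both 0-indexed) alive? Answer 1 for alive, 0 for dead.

1

[0] @,@,@@
,,,,,,
,@,,,,
,@@@,,
@,,@@,
,@,,,,
[1] @@,,,@
@@,,,@
,@,,,,
@@,@@,
@,,@@,
,@@,,,
[2] ,,,,,@
,,@,,@
,,,,@,
@@,@@,
@,,,@,
,,@@@,
[3] ,,@,,@
,,,,@@
@@@,@,
@@,@@,
@,,,,,
,,,@@,
[4] ,,,,,@
,,@,@,
,,@,,,
,,,@@,
@@@,,,
,,,@@@
[5] ,,,,,@
,,,@,,
,,@,@,
,,,@,,
@@@,,,
,@@@@@
[6] @,,,,@
,,,@@,
,,@,@,
,,,@,,
@,,,,@
,,,@@@
[7] @,,,,,
,,,@@,
,,@,@,
,,,@@@
@,,@,@
,,,,,,
[8] ,,,,,,
,,,@@@
,,@,,,
@,@,,,
@,,@,@
@,,,,@
[9] @,,,,,
,,,@@,
,@@,@@
@,@@,@
,,,,@,
@,,,@@
[10] @,,@,,
@@@@@,
,@,,,,
@,@,,,
,@,,,,
@,,,@,
[11] @,,,,,
@,,@@@
,,,,,@
@,@,,,
@@,,,@
@@,,,@
[12] ,,,,,,
@,,,@,
,@,@,,
,,,,,,
,,@,,,
,,,,,,
[13] ,,,,,,
,,,,,,
,,,,,,
,,@,,,
,,,,,,
,,,,,,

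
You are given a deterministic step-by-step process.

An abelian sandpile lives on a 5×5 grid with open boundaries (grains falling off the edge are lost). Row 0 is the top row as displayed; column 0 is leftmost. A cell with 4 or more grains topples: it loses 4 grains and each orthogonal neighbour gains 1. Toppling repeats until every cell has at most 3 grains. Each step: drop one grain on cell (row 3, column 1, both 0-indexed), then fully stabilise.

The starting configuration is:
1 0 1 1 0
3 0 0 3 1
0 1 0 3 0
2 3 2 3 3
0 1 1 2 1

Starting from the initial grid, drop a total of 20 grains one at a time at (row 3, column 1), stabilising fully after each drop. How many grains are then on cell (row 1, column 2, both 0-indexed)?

2

step 0: 1 0 1 1 0
3 0 0 3 1
0 1 0 3 0
2 3 2 3 3
0 1 1 2 1
step 1: 1 0 1 1 0
3 0 0 3 1
0 2 0 3 0
3 0 3 3 3
0 2 1 2 1
step 2: 1 0 1 1 0
3 0 0 3 1
0 2 0 3 0
3 1 3 3 3
0 2 1 2 1
step 3: 1 0 1 1 0
3 0 0 3 1
0 2 0 3 0
3 2 3 3 3
0 2 1 2 1
step 4: 1 0 1 1 0
3 0 0 3 1
0 2 0 3 0
3 3 3 3 3
0 2 1 2 1
step 5: 1 0 1 2 0
3 0 1 0 2
1 3 2 1 2
0 2 1 2 0
1 3 2 3 2
step 6: 1 0 1 2 0
3 0 1 0 2
1 3 2 1 2
0 3 1 2 0
1 3 2 3 2
step 7: 1 0 1 2 0
3 1 1 0 2
2 0 3 1 2
1 2 2 2 0
2 0 3 3 2
step 8: 1 0 1 2 0
3 1 1 0 2
2 0 3 1 2
1 3 2 2 0
2 0 3 3 2
step 9: 1 0 1 2 0
3 1 1 0 2
2 1 3 1 2
2 0 3 2 0
2 1 3 3 2
step 10: 1 0 1 2 0
3 1 1 0 2
2 1 3 1 2
2 1 3 2 0
2 1 3 3 2
step 11: 1 0 1 2 0
3 1 1 0 2
2 1 3 1 2
2 2 3 2 0
2 1 3 3 2
step 12: 1 0 1 2 0
3 1 1 0 2
2 1 3 1 2
2 3 3 2 0
2 1 3 3 2
step 13: 1 0 1 2 0
3 1 2 0 2
2 3 0 3 2
3 1 3 0 1
2 3 1 1 3
step 14: 1 0 1 2 0
3 1 2 0 2
2 3 0 3 2
3 2 3 0 1
2 3 1 1 3
step 15: 1 0 1 2 0
3 1 2 0 2
2 3 0 3 2
3 3 3 0 1
2 3 1 1 3
step 16: 2 0 1 2 0
0 3 2 0 2
1 2 2 3 2
3 0 1 1 1
0 2 3 1 3
step 17: 2 0 1 2 0
0 3 2 0 2
1 2 2 3 2
3 1 1 1 1
0 2 3 1 3
step 18: 2 0 1 2 0
0 3 2 0 2
1 2 2 3 2
3 2 1 1 1
0 2 3 1 3
step 19: 2 0 1 2 0
0 3 2 0 2
1 2 2 3 2
3 3 1 1 1
0 2 3 1 3
step 20: 2 0 1 2 0
0 3 2 0 2
2 3 2 3 2
0 1 2 1 1
1 3 3 1 3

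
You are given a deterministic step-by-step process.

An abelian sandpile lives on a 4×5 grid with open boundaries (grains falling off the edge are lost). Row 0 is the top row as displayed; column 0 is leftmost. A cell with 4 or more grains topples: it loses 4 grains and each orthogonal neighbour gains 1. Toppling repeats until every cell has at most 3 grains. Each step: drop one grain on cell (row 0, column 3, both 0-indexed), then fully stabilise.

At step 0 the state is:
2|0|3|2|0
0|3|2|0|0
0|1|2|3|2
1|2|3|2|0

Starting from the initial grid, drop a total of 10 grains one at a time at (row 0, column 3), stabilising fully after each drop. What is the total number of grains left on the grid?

34

step 0: 2|0|3|2|0
0|3|2|0|0
0|1|2|3|2
1|2|3|2|0
step 1: 2|0|3|3|0
0|3|2|0|0
0|1|2|3|2
1|2|3|2|0
step 2: 2|1|0|1|1
0|3|3|1|0
0|1|2|3|2
1|2|3|2|0
step 3: 2|1|0|2|1
0|3|3|1|0
0|1|2|3|2
1|2|3|2|0
step 4: 2|1|0|3|1
0|3|3|1|0
0|1|2|3|2
1|2|3|2|0
step 5: 2|1|1|0|2
0|3|3|2|0
0|1|2|3|2
1|2|3|2|0
step 6: 2|1|1|1|2
0|3|3|2|0
0|1|2|3|2
1|2|3|2|0
step 7: 2|1|1|2|2
0|3|3|2|0
0|1|2|3|2
1|2|3|2|0
step 8: 2|1|1|3|2
0|3|3|2|0
0|1|2|3|2
1|2|3|2|0
step 9: 2|1|2|0|3
0|3|3|3|0
0|1|2|3|2
1|2|3|2|0
step 10: 2|1|2|1|3
0|3|3|3|0
0|1|2|3|2
1|2|3|2|0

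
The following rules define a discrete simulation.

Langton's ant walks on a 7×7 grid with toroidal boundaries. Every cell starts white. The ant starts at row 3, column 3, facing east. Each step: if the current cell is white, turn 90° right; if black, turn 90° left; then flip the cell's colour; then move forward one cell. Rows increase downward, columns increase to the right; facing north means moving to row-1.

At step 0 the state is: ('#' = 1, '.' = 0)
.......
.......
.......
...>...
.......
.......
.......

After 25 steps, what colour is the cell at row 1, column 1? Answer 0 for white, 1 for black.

gen 0: .......
.......
.......
...>...
.......
.......
.......
gen 1: .......
.......
.......
...#...
...v...
.......
.......
gen 2: .......
.......
.......
...#...
..<#...
.......
.......
gen 3: .......
.......
.......
..^#...
..##...
.......
.......
gen 4: .......
.......
.......
..#>...
..##...
.......
.......
gen 5: .......
.......
...^...
..#....
..##...
.......
.......
gen 6: .......
.......
...#>..
..#....
..##...
.......
.......
gen 7: .......
.......
...##..
..#.v..
..##...
.......
.......
gen 8: .......
.......
...##..
..#<#..
..##...
.......
.......
gen 9: .......
.......
...^#..
..###..
..##...
.......
.......
gen 10: .......
.......
..<.#..
..###..
..##...
.......
.......
gen 11: .......
..^....
..#.#..
..###..
..##...
.......
.......
gen 12: .......
..#>...
..#.#..
..###..
..##...
.......
.......
gen 13: .......
..##...
..#v#..
..###..
..##...
.......
.......
gen 14: .......
..##...
..<##..
..###..
..##...
.......
.......
gen 15: .......
..##...
...##..
..v##..
..##...
.......
.......
gen 16: .......
..##...
...##..
...>#..
..##...
.......
.......
gen 17: .......
..##...
...^#..
....#..
..##...
.......
.......
gen 18: .......
..##...
..<.#..
....#..
..##...
.......
.......
gen 19: .......
..^#...
..#.#..
....#..
..##...
.......
.......
gen 20: .......
.<.#...
..#.#..
....#..
..##...
.......
.......
gen 21: .^.....
.#.#...
..#.#..
....#..
..##...
.......
.......
gen 22: .#>....
.#.#...
..#.#..
....#..
..##...
.......
.......
gen 23: .##....
.#v#...
..#.#..
....#..
..##...
.......
.......
gen 24: .##....
.<##...
..#.#..
....#..
..##...
.......
.......
gen 25: .##....
..##...
.v#.#..
....#..
..##...
.......
.......

0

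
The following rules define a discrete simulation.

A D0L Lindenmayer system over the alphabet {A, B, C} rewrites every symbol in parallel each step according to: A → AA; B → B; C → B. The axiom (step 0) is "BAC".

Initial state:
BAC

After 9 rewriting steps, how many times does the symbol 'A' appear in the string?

k=0  BAC
k=1  BAAB
k=2  BAAAAB
k=3  BAAAAAAAAB
k=4  BAAAAAAAAAAAAAAAAB
k=5  BAAAAAAAAAAAAAAAAAAAAAAAAAAAAAAAAB
k=6  BAAAAAAAAAAAAAAAAAAAAAAAAAAAAAAAAAAAAAAAAAAAAAAAAAAAAAAAAAAAAAAAAB
k=7  BAAAAAAAAAAAAAAAAAAAAAAAAAAAAAAAAAAAAAAAAAAAAAAAAAAAAAAAAA…AAAAAAAAAAAAAAAAAAAAAAAAAAAAAAAAAAAAAAAAAAAAAAAAAAAAAAAAAB  (len 130)
k=8  BAAAAAAAAAAAAAAAAAAAAAAAAAAAAAAAAAAAAAAAAAAAAAAAAAAAAAAAAA…AAAAAAAAAAAAAAAAAAAAAAAAAAAAAAAAAAAAAAAAAAAAAAAAAAAAAAAAAB  (len 258)
k=9  BAAAAAAAAAAAAAAAAAAAAAAAAAAAAAAAAAAAAAAAAAAAAAAAAAAAAAAAAA…AAAAAAAAAAAAAAAAAAAAAAAAAAAAAAAAAAAAAAAAAAAAAAAAAAAAAAAAAB  (len 514)

512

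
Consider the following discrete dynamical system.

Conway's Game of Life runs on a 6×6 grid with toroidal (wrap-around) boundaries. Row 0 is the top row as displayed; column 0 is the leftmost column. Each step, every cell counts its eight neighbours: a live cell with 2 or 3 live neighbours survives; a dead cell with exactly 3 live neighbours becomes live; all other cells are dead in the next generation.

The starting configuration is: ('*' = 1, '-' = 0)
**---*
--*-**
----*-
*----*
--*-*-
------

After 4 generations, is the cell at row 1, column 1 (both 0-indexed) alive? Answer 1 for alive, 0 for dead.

1

step 0: **---*
--*-**
----*-
*----*
--*-*-
------
step 1: **--**
-*-**-
*--**-
---***
-----*
**---*
step 2: ---*--
-*----
*-----
*--*--
------
-*----
step 3: --*---
------
**----
------
------
------
step 4: ------
-*----
------
------
------
------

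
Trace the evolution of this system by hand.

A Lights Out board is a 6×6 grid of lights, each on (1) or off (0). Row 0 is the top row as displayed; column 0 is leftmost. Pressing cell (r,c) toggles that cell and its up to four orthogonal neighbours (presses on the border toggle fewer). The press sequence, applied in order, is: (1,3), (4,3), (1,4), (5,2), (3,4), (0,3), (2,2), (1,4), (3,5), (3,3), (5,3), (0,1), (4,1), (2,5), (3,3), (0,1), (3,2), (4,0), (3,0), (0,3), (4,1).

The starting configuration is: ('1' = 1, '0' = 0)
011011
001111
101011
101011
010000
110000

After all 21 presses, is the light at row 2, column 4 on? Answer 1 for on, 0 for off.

0) 011011
001111
101011
101011
010000
110000
1) 011111
000001
101111
101011
010000
110000
2) 011111
000001
101111
101111
011110
110100
3) 011101
000110
101101
101111
011110
110100
4) 011101
000110
101101
101111
010110
101000
5) 011101
000110
101111
101000
010100
101000
6) 010011
000010
101111
101000
010100
101000
7) 010011
001010
110011
100000
010100
101000
8) 010001
001101
110001
100000
010100
101000
9) 010001
001101
110000
100011
010101
101000
10) 010001
001101
110100
101101
010001
101000
11) 010001
001101
110100
101101
010101
100110
12) 101001
011101
110100
101101
010101
100110
13) 101001
011101
110100
111101
101101
110110
14) 101001
011100
110111
111100
101101
110110
15) 101001
011100
110011
110010
101001
110110
16) 010001
001100
110011
110010
101001
110110
17) 010001
001100
111011
101110
100001
110110
18) 010001
001100
111011
001110
010001
010110
19) 010001
001100
011011
111110
110001
010110
20) 011111
001000
011011
111110
110001
010110
21) 011111
001000
011011
101110
001001
000110

1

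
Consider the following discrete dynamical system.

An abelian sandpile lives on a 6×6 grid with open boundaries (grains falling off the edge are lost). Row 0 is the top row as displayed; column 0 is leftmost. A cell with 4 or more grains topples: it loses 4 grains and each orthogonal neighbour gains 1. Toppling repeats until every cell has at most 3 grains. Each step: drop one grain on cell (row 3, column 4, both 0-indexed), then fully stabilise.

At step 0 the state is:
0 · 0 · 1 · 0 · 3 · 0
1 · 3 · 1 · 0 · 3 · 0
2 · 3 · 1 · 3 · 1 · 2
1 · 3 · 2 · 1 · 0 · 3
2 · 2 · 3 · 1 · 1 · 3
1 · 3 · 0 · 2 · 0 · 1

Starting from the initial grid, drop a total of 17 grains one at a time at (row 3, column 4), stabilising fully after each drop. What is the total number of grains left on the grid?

65

[0] 0 · 0 · 1 · 0 · 3 · 0
1 · 3 · 1 · 0 · 3 · 0
2 · 3 · 1 · 3 · 1 · 2
1 · 3 · 2 · 1 · 0 · 3
2 · 2 · 3 · 1 · 1 · 3
1 · 3 · 0 · 2 · 0 · 1
[1] 0 · 0 · 1 · 0 · 3 · 0
1 · 3 · 1 · 0 · 3 · 0
2 · 3 · 1 · 3 · 1 · 2
1 · 3 · 2 · 1 · 1 · 3
2 · 2 · 3 · 1 · 1 · 3
1 · 3 · 0 · 2 · 0 · 1
[2] 0 · 0 · 1 · 0 · 3 · 0
1 · 3 · 1 · 0 · 3 · 0
2 · 3 · 1 · 3 · 1 · 2
1 · 3 · 2 · 1 · 2 · 3
2 · 2 · 3 · 1 · 1 · 3
1 · 3 · 0 · 2 · 0 · 1
[3] 0 · 0 · 1 · 0 · 3 · 0
1 · 3 · 1 · 0 · 3 · 0
2 · 3 · 1 · 3 · 1 · 2
1 · 3 · 2 · 1 · 3 · 3
2 · 2 · 3 · 1 · 1 · 3
1 · 3 · 0 · 2 · 0 · 1
[4] 0 · 0 · 1 · 0 · 3 · 0
1 · 3 · 1 · 0 · 3 · 0
2 · 3 · 1 · 3 · 2 · 3
1 · 3 · 2 · 2 · 1 · 1
2 · 2 · 3 · 1 · 3 · 0
1 · 3 · 0 · 2 · 0 · 2
[5] 0 · 0 · 1 · 0 · 3 · 0
1 · 3 · 1 · 0 · 3 · 0
2 · 3 · 1 · 3 · 2 · 3
1 · 3 · 2 · 2 · 2 · 1
2 · 2 · 3 · 1 · 3 · 0
1 · 3 · 0 · 2 · 0 · 2
[6] 0 · 0 · 1 · 0 · 3 · 0
1 · 3 · 1 · 0 · 3 · 0
2 · 3 · 1 · 3 · 2 · 3
1 · 3 · 2 · 2 · 3 · 1
2 · 2 · 3 · 1 · 3 · 0
1 · 3 · 0 · 2 · 0 · 2
[7] 0 · 0 · 1 · 0 · 3 · 0
1 · 3 · 1 · 0 · 3 · 0
2 · 3 · 1 · 3 · 3 · 3
1 · 3 · 2 · 3 · 1 · 2
2 · 2 · 3 · 2 · 0 · 1
1 · 3 · 0 · 2 · 1 · 2
[8] 0 · 0 · 1 · 0 · 3 · 0
1 · 3 · 1 · 0 · 3 · 0
2 · 3 · 1 · 3 · 3 · 3
1 · 3 · 2 · 3 · 2 · 2
2 · 2 · 3 · 2 · 0 · 1
1 · 3 · 0 · 2 · 1 · 2
[9] 0 · 0 · 1 · 0 · 3 · 0
1 · 3 · 1 · 0 · 3 · 0
2 · 3 · 1 · 3 · 3 · 3
1 · 3 · 2 · 3 · 3 · 2
2 · 2 · 3 · 2 · 0 · 1
1 · 3 · 0 · 2 · 1 · 2
[10] 0 · 0 · 1 · 1 · 0 · 1
1 · 3 · 1 · 2 · 1 · 2
2 · 3 · 2 · 1 · 3 · 1
1 · 3 · 3 · 1 · 3 · 0
2 · 2 · 3 · 3 · 1 · 2
1 · 3 · 0 · 2 · 1 · 2
[11] 0 · 0 · 1 · 1 · 0 · 1
1 · 3 · 1 · 2 · 2 · 2
2 · 3 · 2 · 2 · 0 · 2
1 · 3 · 3 · 2 · 1 · 1
2 · 2 · 3 · 3 · 2 · 2
1 · 3 · 0 · 2 · 1 · 2
[12] 0 · 0 · 1 · 1 · 0 · 1
1 · 3 · 1 · 2 · 2 · 2
2 · 3 · 2 · 2 · 0 · 2
1 · 3 · 3 · 2 · 2 · 1
2 · 2 · 3 · 3 · 2 · 2
1 · 3 · 0 · 2 · 1 · 2
[13] 0 · 0 · 1 · 1 · 0 · 1
1 · 3 · 1 · 2 · 2 · 2
2 · 3 · 2 · 2 · 0 · 2
1 · 3 · 3 · 2 · 3 · 1
2 · 2 · 3 · 3 · 2 · 2
1 · 3 · 0 · 2 · 1 · 2
[14] 0 · 0 · 1 · 1 · 0 · 1
1 · 3 · 1 · 2 · 2 · 2
2 · 3 · 2 · 2 · 1 · 2
1 · 3 · 3 · 3 · 0 · 2
2 · 2 · 3 · 3 · 3 · 2
1 · 3 · 0 · 2 · 1 · 2
[15] 0 · 0 · 1 · 1 · 0 · 1
1 · 3 · 1 · 2 · 2 · 2
2 · 3 · 2 · 2 · 1 · 2
1 · 3 · 3 · 3 · 1 · 2
2 · 2 · 3 · 3 · 3 · 2
1 · 3 · 0 · 2 · 1 · 2
[16] 0 · 0 · 1 · 1 · 0 · 1
1 · 3 · 1 · 2 · 2 · 2
2 · 3 · 2 · 2 · 1 · 2
1 · 3 · 3 · 3 · 2 · 2
2 · 2 · 3 · 3 · 3 · 2
1 · 3 · 0 · 2 · 1 · 2
[17] 0 · 0 · 1 · 1 · 0 · 1
1 · 3 · 1 · 2 · 2 · 2
2 · 3 · 2 · 2 · 1 · 2
1 · 3 · 3 · 3 · 3 · 2
2 · 2 · 3 · 3 · 3 · 2
1 · 3 · 0 · 2 · 1 · 2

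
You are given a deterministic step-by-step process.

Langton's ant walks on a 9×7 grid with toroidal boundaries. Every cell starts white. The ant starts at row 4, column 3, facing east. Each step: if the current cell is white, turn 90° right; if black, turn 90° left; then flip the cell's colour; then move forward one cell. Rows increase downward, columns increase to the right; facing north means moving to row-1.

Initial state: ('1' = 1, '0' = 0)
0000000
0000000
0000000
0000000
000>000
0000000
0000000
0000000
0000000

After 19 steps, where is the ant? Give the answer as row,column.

2,2

[0] 0000000
0000000
0000000
0000000
000>000
0000000
0000000
0000000
0000000
[1] 0000000
0000000
0000000
0000000
0001000
000v000
0000000
0000000
0000000
[2] 0000000
0000000
0000000
0000000
0001000
00<1000
0000000
0000000
0000000
[3] 0000000
0000000
0000000
0000000
00^1000
0011000
0000000
0000000
0000000
[4] 0000000
0000000
0000000
0000000
001>000
0011000
0000000
0000000
0000000
[5] 0000000
0000000
0000000
000^000
0010000
0011000
0000000
0000000
0000000
[6] 0000000
0000000
0000000
0001>00
0010000
0011000
0000000
0000000
0000000
[7] 0000000
0000000
0000000
0001100
0010v00
0011000
0000000
0000000
0000000
[8] 0000000
0000000
0000000
0001100
001<100
0011000
0000000
0000000
0000000
[9] 0000000
0000000
0000000
000^100
0011100
0011000
0000000
0000000
0000000
[10] 0000000
0000000
0000000
00<0100
0011100
0011000
0000000
0000000
0000000
[11] 0000000
0000000
00^0000
0010100
0011100
0011000
0000000
0000000
0000000
[12] 0000000
0000000
001>000
0010100
0011100
0011000
0000000
0000000
0000000
[13] 0000000
0000000
0011000
001v100
0011100
0011000
0000000
0000000
0000000
[14] 0000000
0000000
0011000
00<1100
0011100
0011000
0000000
0000000
0000000
[15] 0000000
0000000
0011000
0001100
00v1100
0011000
0000000
0000000
0000000
[16] 0000000
0000000
0011000
0001100
000>100
0011000
0000000
0000000
0000000
[17] 0000000
0000000
0011000
000^100
0000100
0011000
0000000
0000000
0000000
[18] 0000000
0000000
0011000
00<0100
0000100
0011000
0000000
0000000
0000000
[19] 0000000
0000000
00^1000
0010100
0000100
0011000
0000000
0000000
0000000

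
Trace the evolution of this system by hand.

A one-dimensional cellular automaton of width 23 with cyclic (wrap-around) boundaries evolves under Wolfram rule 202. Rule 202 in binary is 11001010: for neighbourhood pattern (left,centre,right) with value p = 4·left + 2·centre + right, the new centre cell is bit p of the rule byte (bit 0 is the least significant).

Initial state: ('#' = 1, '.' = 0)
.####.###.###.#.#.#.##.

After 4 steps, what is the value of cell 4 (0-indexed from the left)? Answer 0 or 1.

gen 0: .####.###.###.#.#.#.##.
gen 1: #####.###.###.......##.
gen 2: #####.###.###......###.
gen 3: #####.###.###.....####.
gen 4: #####.###.###....#####.

1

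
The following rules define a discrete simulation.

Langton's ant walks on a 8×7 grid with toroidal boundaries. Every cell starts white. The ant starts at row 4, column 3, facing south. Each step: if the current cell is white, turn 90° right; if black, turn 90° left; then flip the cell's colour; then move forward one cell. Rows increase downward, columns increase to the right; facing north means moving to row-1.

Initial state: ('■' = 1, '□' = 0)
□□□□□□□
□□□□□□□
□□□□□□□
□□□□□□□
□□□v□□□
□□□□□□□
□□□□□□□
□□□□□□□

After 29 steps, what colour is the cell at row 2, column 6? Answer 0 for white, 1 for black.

1

step 0: □□□□□□□
□□□□□□□
□□□□□□□
□□□□□□□
□□□v□□□
□□□□□□□
□□□□□□□
□□□□□□□
step 1: □□□□□□□
□□□□□□□
□□□□□□□
□□□□□□□
□□<■□□□
□□□□□□□
□□□□□□□
□□□□□□□
step 2: □□□□□□□
□□□□□□□
□□□□□□□
□□^□□□□
□□■■□□□
□□□□□□□
□□□□□□□
□□□□□□□
step 3: □□□□□□□
□□□□□□□
□□□□□□□
□□■>□□□
□□■■□□□
□□□□□□□
□□□□□□□
□□□□□□□
step 4: □□□□□□□
□□□□□□□
□□□□□□□
□□■■□□□
□□■v□□□
□□□□□□□
□□□□□□□
□□□□□□□
step 5: □□□□□□□
□□□□□□□
□□□□□□□
□□■■□□□
□□■□>□□
□□□□□□□
□□□□□□□
□□□□□□□
step 6: □□□□□□□
□□□□□□□
□□□□□□□
□□■■□□□
□□■□■□□
□□□□v□□
□□□□□□□
□□□□□□□
step 7: □□□□□□□
□□□□□□□
□□□□□□□
□□■■□□□
□□■□■□□
□□□<■□□
□□□□□□□
□□□□□□□
step 8: □□□□□□□
□□□□□□□
□□□□□□□
□□■■□□□
□□■^■□□
□□□■■□□
□□□□□□□
□□□□□□□
step 9: □□□□□□□
□□□□□□□
□□□□□□□
□□■■□□□
□□■■>□□
□□□■■□□
□□□□□□□
□□□□□□□
step 10: □□□□□□□
□□□□□□□
□□□□□□□
□□■■^□□
□□■■□□□
□□□■■□□
□□□□□□□
□□□□□□□
step 11: □□□□□□□
□□□□□□□
□□□□□□□
□□■■■>□
□□■■□□□
□□□■■□□
□□□□□□□
□□□□□□□
step 12: □□□□□□□
□□□□□□□
□□□□□□□
□□■■■■□
□□■■□v□
□□□■■□□
□□□□□□□
□□□□□□□
step 13: □□□□□□□
□□□□□□□
□□□□□□□
□□■■■■□
□□■■<■□
□□□■■□□
□□□□□□□
□□□□□□□
step 14: □□□□□□□
□□□□□□□
□□□□□□□
□□■■^■□
□□■■■■□
□□□■■□□
□□□□□□□
□□□□□□□
step 15: □□□□□□□
□□□□□□□
□□□□□□□
□□■<□■□
□□■■■■□
□□□■■□□
□□□□□□□
□□□□□□□
step 16: □□□□□□□
□□□□□□□
□□□□□□□
□□■□□■□
□□■v■■□
□□□■■□□
□□□□□□□
□□□□□□□
step 17: □□□□□□□
□□□□□□□
□□□□□□□
□□■□□■□
□□■□>■□
□□□■■□□
□□□□□□□
□□□□□□□
step 18: □□□□□□□
□□□□□□□
□□□□□□□
□□■□^■□
□□■□□■□
□□□■■□□
□□□□□□□
□□□□□□□
step 19: □□□□□□□
□□□□□□□
□□□□□□□
□□■□■>□
□□■□□■□
□□□■■□□
□□□□□□□
□□□□□□□
step 20: □□□□□□□
□□□□□□□
□□□□□^□
□□■□■□□
□□■□□■□
□□□■■□□
□□□□□□□
□□□□□□□
step 21: □□□□□□□
□□□□□□□
□□□□□■>
□□■□■□□
□□■□□■□
□□□■■□□
□□□□□□□
□□□□□□□
step 22: □□□□□□□
□□□□□□□
□□□□□■■
□□■□■□v
□□■□□■□
□□□■■□□
□□□□□□□
□□□□□□□
step 23: □□□□□□□
□□□□□□□
□□□□□■■
□□■□■<■
□□■□□■□
□□□■■□□
□□□□□□□
□□□□□□□
step 24: □□□□□□□
□□□□□□□
□□□□□^■
□□■□■■■
□□■□□■□
□□□■■□□
□□□□□□□
□□□□□□□
step 25: □□□□□□□
□□□□□□□
□□□□<□■
□□■□■■■
□□■□□■□
□□□■■□□
□□□□□□□
□□□□□□□
step 26: □□□□□□□
□□□□^□□
□□□□■□■
□□■□■■■
□□■□□■□
□□□■■□□
□□□□□□□
□□□□□□□
step 27: □□□□□□□
□□□□■>□
□□□□■□■
□□■□■■■
□□■□□■□
□□□■■□□
□□□□□□□
□□□□□□□
step 28: □□□□□□□
□□□□■■□
□□□□■v■
□□■□■■■
□□■□□■□
□□□■■□□
□□□□□□□
□□□□□□□
step 29: □□□□□□□
□□□□■■□
□□□□<■■
□□■□■■■
□□■□□■□
□□□■■□□
□□□□□□□
□□□□□□□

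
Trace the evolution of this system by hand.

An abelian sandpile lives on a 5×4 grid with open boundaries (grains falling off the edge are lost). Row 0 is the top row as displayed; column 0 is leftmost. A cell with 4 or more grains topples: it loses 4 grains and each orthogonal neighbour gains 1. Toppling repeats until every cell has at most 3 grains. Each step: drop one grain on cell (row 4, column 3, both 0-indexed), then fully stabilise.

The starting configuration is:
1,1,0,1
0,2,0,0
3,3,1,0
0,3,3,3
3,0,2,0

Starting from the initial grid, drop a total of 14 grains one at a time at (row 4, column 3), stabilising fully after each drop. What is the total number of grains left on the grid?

gen 0: 1,1,0,1
0,2,0,0
3,3,1,0
0,3,3,3
3,0,2,0
gen 1: 1,1,0,1
0,2,0,0
3,3,1,0
0,3,3,3
3,0,2,1
gen 2: 1,1,0,1
0,2,0,0
3,3,1,0
0,3,3,3
3,0,2,2
gen 3: 1,1,0,1
0,2,0,0
3,3,1,0
0,3,3,3
3,0,2,3
gen 4: 1,1,0,1
1,3,0,0
0,1,3,1
2,1,2,1
3,2,0,2
gen 5: 1,1,0,1
1,3,0,0
0,1,3,1
2,1,2,1
3,2,0,3
gen 6: 1,1,0,1
1,3,0,0
0,1,3,1
2,1,2,2
3,2,1,0
gen 7: 1,1,0,1
1,3,0,0
0,1,3,1
2,1,2,2
3,2,1,1
gen 8: 1,1,0,1
1,3,0,0
0,1,3,1
2,1,2,2
3,2,1,2
gen 9: 1,1,0,1
1,3,0,0
0,1,3,1
2,1,2,2
3,2,1,3
gen 10: 1,1,0,1
1,3,0,0
0,1,3,1
2,1,2,3
3,2,2,0
gen 11: 1,1,0,1
1,3,0,0
0,1,3,1
2,1,2,3
3,2,2,1
gen 12: 1,1,0,1
1,3,0,0
0,1,3,1
2,1,2,3
3,2,2,2
gen 13: 1,1,0,1
1,3,0,0
0,1,3,1
2,1,2,3
3,2,2,3
gen 14: 1,1,0,1
1,3,0,0
0,1,3,2
2,1,3,0
3,2,3,1

28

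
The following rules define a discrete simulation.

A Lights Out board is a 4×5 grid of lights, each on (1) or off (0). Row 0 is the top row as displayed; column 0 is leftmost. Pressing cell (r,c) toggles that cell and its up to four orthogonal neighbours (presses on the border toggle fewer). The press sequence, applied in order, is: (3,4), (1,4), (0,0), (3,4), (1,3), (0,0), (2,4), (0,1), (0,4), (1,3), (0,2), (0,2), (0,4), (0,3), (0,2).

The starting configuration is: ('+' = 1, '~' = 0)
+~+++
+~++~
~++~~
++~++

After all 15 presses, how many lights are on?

11

step 0: +~+++
+~++~
~++~~
++~++
step 1: +~+++
+~++~
~++~+
++~~~
step 2: +~++~
+~+~+
~++~~
++~~~
step 3: ~+++~
~~+~+
~++~~
++~~~
step 4: ~+++~
~~+~+
~++~+
++~++
step 5: ~++~~
~~~+~
~++++
++~++
step 6: +~+~~
+~~+~
~++++
++~++
step 7: +~+~~
+~~++
~++~~
++~+~
step 8: ~+~~~
++~++
~++~~
++~+~
step 9: ~+~++
++~+~
~++~~
++~+~
step 10: ~+~~+
+++~+
~+++~
++~+~
step 11: ~~+++
++~~+
~+++~
++~+~
step 12: ~+~~+
+++~+
~+++~
++~+~
step 13: ~+~+~
+++~~
~+++~
++~+~
step 14: ~++~+
++++~
~+++~
++~+~
step 15: ~~~++
++~+~
~+++~
++~+~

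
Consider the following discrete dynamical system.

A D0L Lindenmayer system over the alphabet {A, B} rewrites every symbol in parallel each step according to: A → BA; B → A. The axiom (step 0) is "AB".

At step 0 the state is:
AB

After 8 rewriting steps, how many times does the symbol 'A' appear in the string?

55

[0] AB
[1] BAA
[2] ABABA
[3] BAABAABA
[4] ABABAABABAABA
[5] BAABAABABAABAABABAABA
[6] ABABAABABAABAABABAABABAABAABABAABA
[7] BAABAABABAABAABABAABABAABAABABAABAABABAABABAABAABABAABA
[8] ABABAABABAABAABABAABABAABAABABAABAABABAABABAABAABABAABABAABAABABAABAABABAABABAABAABABAABA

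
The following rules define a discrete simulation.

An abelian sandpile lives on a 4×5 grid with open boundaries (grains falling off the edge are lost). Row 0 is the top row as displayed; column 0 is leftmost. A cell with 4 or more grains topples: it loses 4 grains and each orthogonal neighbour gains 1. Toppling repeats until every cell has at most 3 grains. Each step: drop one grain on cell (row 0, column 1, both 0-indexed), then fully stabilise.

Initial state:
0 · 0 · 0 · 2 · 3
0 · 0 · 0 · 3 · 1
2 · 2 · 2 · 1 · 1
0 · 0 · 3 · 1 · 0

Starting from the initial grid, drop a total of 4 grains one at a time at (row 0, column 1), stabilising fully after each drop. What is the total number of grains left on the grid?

t=0: 0 · 0 · 0 · 2 · 3
0 · 0 · 0 · 3 · 1
2 · 2 · 2 · 1 · 1
0 · 0 · 3 · 1 · 0
t=1: 0 · 1 · 0 · 2 · 3
0 · 0 · 0 · 3 · 1
2 · 2 · 2 · 1 · 1
0 · 0 · 3 · 1 · 0
t=2: 0 · 2 · 0 · 2 · 3
0 · 0 · 0 · 3 · 1
2 · 2 · 2 · 1 · 1
0 · 0 · 3 · 1 · 0
t=3: 0 · 3 · 0 · 2 · 3
0 · 0 · 0 · 3 · 1
2 · 2 · 2 · 1 · 1
0 · 0 · 3 · 1 · 0
t=4: 1 · 0 · 1 · 2 · 3
0 · 1 · 0 · 3 · 1
2 · 2 · 2 · 1 · 1
0 · 0 · 3 · 1 · 0

24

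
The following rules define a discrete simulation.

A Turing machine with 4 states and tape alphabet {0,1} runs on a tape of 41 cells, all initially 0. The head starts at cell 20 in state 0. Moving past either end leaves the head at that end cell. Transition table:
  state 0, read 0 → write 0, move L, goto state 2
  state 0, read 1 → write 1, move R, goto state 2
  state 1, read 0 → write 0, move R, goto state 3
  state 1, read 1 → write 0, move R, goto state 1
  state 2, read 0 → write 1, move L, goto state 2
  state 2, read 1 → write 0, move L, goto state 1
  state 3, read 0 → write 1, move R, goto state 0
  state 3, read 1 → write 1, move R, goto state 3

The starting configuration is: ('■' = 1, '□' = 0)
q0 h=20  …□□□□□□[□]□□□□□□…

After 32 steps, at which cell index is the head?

10

step 0: q0 h=20  …□□□□□□[□]□□□□□□…
step 1: q2 h=19  …□□□□□□[□]□□□□□□…
step 2: q2 h=18  …□□□□□□[□]■□□□□□…
step 3: q2 h=17  …□□□□□□[□]■■□□□□…
step 4: q2 h=16  …□□□□□□[□]■■■□□□…
step 5: q2 h=15  …□□□□□□[□]■■■■□□…
step 6: q2 h=14  …□□□□□□[□]■■■■■□…
step 7: q2 h=13  …□□□□□□[□]■■■■■■…
step 8: q2 h=12  …□□□□□□[□]■■■■■■…
step 9: q2 h=11  …□□□□□□[□]■■■■■■…
step 10: q2 h=10  …□□□□□□[□]■■■■■■…
step 11: q2 h= 9  …□□□□□□[□]■■■■■■…
step 12: q2 h= 8  …□□□□□□[□]■■■■■■…
step 13: q2 h= 7  …□□□□□□[□]■■■■■■…
step 14: q2 h= 6  |□□□□□□[□]■■■■■■…
step 15: q2 h= 5  |□□□□□[□]■■■■■■…
step 16: q2 h= 4  |□□□□[□]■■■■■■…
step 17: q2 h= 3  |□□□[□]■■■■■■…
step 18: q2 h= 2  |□□[□]■■■■■■…
step 19: q2 h= 1  |□[□]■■■■■■…
step 20: q2 h= 0  |[□]■■■■■■…
step 21: q2 h= 0  |[■]■■■■■■…
step 22: q1 h= 0  |[□]■■■■■■…
step 23: q3 h= 1  |□[■]■■■■■■…
step 24: q3 h= 2  |□■[■]■■■■■■…
step 25: q3 h= 3  |□■■[■]■■■■■■…
step 26: q3 h= 4  |□■■■[■]■■■■■■…
step 27: q3 h= 5  |□■■■■[■]■■■■■■…
step 28: q3 h= 6  |□■■■■■[■]■■■■■■…
step 29: q3 h= 7  …■■■■■■[■]■■■■■■…
step 30: q3 h= 8  …■■■■■■[■]■■■■■■…
step 31: q3 h= 9  …■■■■■■[■]■■■■■■…
step 32: q3 h=10  …■■■■■■[■]■■■■■■…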